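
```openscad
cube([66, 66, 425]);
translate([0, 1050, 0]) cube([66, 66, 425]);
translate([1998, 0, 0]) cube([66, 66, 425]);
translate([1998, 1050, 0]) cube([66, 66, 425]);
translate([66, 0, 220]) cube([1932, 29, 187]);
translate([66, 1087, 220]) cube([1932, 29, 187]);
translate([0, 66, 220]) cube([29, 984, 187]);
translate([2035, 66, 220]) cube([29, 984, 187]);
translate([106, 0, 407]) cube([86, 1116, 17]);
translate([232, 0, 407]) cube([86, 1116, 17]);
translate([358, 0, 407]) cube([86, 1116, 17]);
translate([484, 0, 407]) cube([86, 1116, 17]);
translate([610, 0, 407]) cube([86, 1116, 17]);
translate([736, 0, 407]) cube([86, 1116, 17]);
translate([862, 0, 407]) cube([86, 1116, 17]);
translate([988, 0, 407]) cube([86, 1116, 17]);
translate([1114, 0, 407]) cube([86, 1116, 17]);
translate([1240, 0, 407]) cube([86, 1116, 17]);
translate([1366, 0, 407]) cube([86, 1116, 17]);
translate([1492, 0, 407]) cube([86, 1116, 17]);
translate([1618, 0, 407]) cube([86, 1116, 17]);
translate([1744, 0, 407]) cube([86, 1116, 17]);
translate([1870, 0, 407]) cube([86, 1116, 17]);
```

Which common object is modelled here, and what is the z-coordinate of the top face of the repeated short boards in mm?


A bed frame. The slat-top height is 424 mm.

Four posts, four rails, and a row of slats — a bed frame. Slats sit on the rails at z = 220 + 187 = 407; with slat thickness 17, the top is 424 mm.


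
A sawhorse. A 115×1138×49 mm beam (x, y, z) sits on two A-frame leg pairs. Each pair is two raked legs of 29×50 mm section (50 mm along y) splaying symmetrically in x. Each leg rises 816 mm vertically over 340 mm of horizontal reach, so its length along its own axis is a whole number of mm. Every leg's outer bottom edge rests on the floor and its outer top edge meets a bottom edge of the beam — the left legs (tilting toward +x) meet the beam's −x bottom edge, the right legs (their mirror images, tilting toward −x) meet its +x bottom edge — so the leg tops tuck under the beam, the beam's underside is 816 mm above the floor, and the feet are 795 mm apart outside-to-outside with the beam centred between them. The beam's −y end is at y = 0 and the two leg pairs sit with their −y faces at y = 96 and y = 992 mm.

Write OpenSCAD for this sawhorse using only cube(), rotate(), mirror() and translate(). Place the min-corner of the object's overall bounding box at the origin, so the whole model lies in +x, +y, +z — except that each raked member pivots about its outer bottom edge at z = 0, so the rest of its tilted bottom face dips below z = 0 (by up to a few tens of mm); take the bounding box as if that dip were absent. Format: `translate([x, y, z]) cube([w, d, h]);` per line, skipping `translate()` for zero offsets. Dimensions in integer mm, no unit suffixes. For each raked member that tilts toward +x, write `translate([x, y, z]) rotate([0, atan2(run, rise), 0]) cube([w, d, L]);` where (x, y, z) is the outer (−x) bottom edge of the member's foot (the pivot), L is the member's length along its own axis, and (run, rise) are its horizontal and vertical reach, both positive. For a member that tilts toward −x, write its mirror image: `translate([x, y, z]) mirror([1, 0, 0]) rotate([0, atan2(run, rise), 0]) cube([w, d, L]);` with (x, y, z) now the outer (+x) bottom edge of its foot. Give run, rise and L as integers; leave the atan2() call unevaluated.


translate([340, 0, 816]) cube([115, 1138, 49]);
translate([0, 96, 0]) rotate([0, atan2(340, 816), 0]) cube([29, 50, 884]);
translate([795, 96, 0]) mirror([1, 0, 0]) rotate([0, atan2(340, 816), 0]) cube([29, 50, 884]);
translate([0, 992, 0]) rotate([0, atan2(340, 816), 0]) cube([29, 50, 884]);
translate([795, 992, 0]) mirror([1, 0, 0]) rotate([0, atan2(340, 816), 0]) cube([29, 50, 884]);


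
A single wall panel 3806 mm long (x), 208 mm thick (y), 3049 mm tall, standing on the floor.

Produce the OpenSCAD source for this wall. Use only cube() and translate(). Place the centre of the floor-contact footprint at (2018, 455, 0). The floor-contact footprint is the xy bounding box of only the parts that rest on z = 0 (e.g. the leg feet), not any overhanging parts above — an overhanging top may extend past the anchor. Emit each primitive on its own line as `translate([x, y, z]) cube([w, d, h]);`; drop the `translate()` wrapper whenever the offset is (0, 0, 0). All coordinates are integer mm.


translate([115, 351, 0]) cube([3806, 208, 3049]);


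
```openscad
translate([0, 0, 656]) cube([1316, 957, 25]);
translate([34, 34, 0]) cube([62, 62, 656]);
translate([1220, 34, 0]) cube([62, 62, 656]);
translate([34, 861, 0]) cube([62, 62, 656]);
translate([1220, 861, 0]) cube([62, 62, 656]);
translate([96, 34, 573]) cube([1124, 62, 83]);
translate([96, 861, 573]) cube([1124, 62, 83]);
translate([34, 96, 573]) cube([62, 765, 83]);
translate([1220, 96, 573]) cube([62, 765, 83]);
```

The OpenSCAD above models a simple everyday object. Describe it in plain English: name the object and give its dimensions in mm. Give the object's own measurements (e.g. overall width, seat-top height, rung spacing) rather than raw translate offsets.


A rectangular dining table. The top is 1316×957×25 mm with its upper surface at z = 681 mm. It stands on four 62×62 mm square legs, each inset 34 mm from the nearest pair of top edges, running from the floor to the underside of the top. Four apron rails, 62 mm thick and 83 mm tall, run between adjacent legs with their top edges flush with the underside of the top and their outer faces flush with the legs' outer faces.


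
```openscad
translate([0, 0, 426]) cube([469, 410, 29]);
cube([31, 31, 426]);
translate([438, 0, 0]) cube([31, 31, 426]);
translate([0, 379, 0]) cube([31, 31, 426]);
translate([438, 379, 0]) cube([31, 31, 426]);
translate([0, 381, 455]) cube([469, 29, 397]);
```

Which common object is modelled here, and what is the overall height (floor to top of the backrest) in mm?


A chair. The overall height is 852 mm.

A slab on four corner posts with a tall panel at the back — a chair. The seat slab sits at z = 426 with thickness 29, and the 397 mm backrest starts at the seat top, so the overall height is 426 + 29 + 397 = 852 mm.


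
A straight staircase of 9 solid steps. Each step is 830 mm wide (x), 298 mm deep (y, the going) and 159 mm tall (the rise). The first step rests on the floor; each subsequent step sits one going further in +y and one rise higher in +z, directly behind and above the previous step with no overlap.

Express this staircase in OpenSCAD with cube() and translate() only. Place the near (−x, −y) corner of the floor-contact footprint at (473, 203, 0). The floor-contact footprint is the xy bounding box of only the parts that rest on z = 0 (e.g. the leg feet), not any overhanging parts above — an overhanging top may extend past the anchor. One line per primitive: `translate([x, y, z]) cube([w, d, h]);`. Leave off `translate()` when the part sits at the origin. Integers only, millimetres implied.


translate([473, 203, 0]) cube([830, 298, 159]);
translate([473, 501, 159]) cube([830, 298, 159]);
translate([473, 799, 318]) cube([830, 298, 159]);
translate([473, 1097, 477]) cube([830, 298, 159]);
translate([473, 1395, 636]) cube([830, 298, 159]);
translate([473, 1693, 795]) cube([830, 298, 159]);
translate([473, 1991, 954]) cube([830, 298, 159]);
translate([473, 2289, 1113]) cube([830, 298, 159]);
translate([473, 2587, 1272]) cube([830, 298, 159]);


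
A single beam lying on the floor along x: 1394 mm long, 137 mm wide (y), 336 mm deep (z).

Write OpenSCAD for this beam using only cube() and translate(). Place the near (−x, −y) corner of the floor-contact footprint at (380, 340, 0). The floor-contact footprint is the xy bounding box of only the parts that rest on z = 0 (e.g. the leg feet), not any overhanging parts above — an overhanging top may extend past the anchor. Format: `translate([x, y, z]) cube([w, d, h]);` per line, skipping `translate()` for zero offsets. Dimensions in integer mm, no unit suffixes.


translate([380, 340, 0]) cube([1394, 137, 336]);


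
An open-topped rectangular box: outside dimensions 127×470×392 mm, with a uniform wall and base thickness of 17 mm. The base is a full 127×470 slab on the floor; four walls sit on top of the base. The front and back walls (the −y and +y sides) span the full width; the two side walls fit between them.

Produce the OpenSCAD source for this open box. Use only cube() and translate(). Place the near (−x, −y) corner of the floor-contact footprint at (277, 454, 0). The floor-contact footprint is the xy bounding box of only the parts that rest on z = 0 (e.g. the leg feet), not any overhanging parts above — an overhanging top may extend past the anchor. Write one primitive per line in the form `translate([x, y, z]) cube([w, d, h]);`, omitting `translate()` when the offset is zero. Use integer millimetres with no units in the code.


translate([277, 454, 0]) cube([127, 470, 17]);
translate([277, 454, 17]) cube([127, 17, 375]);
translate([277, 907, 17]) cube([127, 17, 375]);
translate([277, 471, 17]) cube([17, 436, 375]);
translate([387, 471, 17]) cube([17, 436, 375]);


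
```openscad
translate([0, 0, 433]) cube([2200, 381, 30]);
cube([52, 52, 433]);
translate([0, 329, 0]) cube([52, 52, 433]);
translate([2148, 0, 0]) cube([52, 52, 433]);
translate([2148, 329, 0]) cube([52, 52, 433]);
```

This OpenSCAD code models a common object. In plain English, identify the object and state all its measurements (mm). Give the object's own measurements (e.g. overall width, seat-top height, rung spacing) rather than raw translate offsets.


A bench: a 2200×381 mm seat slab, 30 mm thick, top at z = 463 mm, on four 52×52 mm square legs flush with the seat corners and standing on z = 0.


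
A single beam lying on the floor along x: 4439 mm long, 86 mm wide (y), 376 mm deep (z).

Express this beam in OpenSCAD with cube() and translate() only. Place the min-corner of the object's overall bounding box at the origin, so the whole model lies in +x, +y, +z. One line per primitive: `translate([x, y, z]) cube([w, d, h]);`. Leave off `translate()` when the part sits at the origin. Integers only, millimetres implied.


cube([4439, 86, 376]);


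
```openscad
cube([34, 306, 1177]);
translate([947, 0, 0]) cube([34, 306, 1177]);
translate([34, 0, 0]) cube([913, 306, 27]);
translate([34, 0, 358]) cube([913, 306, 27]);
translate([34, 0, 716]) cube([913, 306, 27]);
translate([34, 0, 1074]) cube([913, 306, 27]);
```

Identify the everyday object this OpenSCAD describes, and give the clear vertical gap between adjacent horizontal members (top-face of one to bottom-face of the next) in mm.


A bookshelf. The clear shelf gap is 331 mm.

Two tall side panels with 4 horizontal boards between them — a bookshelf. The first two shelf undersides are at z = 0 and z = 358; with shelf thickness 27, the clear gap is 358 − 0 − 27 = 331 mm.


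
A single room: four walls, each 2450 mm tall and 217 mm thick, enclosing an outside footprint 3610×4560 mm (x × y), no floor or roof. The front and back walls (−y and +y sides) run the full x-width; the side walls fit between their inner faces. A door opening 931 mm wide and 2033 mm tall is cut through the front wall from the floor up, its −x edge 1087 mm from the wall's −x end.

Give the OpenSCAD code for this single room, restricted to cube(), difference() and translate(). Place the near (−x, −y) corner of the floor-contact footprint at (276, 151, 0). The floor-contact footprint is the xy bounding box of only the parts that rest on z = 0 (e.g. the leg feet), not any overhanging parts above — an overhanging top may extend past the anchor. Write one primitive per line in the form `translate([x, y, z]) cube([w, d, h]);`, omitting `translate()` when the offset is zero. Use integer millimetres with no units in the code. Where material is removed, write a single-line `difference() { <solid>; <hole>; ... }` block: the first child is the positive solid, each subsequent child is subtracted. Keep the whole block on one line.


difference() { translate([276, 151, 0]) cube([3610, 217, 2450]); translate([1363, 151, 0]) cube([931, 217, 2033]); }
translate([276, 4494, 0]) cube([3610, 217, 2450]);
translate([276, 368, 0]) cube([217, 4126, 2450]);
translate([3669, 368, 0]) cube([217, 4126, 2450]);


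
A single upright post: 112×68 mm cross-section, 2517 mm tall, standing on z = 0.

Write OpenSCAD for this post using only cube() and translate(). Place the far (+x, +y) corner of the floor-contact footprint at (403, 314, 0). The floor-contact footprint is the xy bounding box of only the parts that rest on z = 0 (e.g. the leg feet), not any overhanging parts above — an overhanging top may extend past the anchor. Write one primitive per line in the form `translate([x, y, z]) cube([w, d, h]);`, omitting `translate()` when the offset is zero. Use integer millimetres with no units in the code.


translate([291, 246, 0]) cube([112, 68, 2517]);


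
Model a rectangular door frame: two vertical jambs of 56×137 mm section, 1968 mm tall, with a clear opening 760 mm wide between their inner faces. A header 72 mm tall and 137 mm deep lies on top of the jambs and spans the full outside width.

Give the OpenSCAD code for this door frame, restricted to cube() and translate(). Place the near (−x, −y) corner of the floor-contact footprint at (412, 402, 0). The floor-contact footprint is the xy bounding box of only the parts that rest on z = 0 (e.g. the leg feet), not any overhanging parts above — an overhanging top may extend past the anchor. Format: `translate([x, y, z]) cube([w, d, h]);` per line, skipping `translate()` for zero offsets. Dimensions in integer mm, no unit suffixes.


translate([412, 402, 0]) cube([56, 137, 1968]);
translate([1228, 402, 0]) cube([56, 137, 1968]);
translate([412, 402, 1968]) cube([872, 137, 72]);


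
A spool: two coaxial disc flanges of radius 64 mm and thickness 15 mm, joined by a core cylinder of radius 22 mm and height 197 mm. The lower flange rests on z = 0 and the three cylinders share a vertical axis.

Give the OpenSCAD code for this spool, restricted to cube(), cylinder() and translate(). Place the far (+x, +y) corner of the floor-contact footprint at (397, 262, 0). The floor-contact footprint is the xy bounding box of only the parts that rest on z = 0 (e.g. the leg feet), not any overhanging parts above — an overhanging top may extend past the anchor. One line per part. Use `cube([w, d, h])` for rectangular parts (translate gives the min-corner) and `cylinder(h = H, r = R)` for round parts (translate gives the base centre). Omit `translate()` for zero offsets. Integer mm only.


translate([333, 198, 0]) cylinder(h = 15, r = 64);
translate([333, 198, 15]) cylinder(h = 197, r = 22);
translate([333, 198, 212]) cylinder(h = 15, r = 64);


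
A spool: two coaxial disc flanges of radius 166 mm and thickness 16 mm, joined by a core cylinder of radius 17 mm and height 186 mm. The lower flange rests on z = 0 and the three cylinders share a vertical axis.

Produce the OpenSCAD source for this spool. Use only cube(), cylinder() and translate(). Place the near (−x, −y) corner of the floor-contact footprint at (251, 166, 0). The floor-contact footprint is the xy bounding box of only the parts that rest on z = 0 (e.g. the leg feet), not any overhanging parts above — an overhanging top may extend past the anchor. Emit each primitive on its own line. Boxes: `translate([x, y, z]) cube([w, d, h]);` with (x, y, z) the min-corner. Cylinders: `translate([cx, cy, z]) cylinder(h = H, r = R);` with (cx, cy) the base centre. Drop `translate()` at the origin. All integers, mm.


translate([417, 332, 0]) cylinder(h = 16, r = 166);
translate([417, 332, 16]) cylinder(h = 186, r = 17);
translate([417, 332, 202]) cylinder(h = 16, r = 166);


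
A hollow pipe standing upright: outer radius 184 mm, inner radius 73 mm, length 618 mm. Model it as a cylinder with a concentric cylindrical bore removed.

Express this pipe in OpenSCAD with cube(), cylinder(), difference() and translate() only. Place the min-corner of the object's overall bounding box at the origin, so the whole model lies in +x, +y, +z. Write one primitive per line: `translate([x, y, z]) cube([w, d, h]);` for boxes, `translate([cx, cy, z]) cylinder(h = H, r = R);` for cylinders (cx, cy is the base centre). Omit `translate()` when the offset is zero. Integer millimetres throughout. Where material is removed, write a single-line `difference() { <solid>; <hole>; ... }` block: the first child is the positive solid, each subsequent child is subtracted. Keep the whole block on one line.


difference() { translate([184, 184, 0]) cylinder(h = 618, r = 184); translate([184, 184, 0]) cylinder(h = 618, r = 73); }


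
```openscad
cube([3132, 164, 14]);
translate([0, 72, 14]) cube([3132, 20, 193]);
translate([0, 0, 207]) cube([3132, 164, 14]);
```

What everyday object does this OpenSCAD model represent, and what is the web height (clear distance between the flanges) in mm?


An I-beam. The web height is 193 mm.

Two wide flanges with a thin centred web — an I-beam. Overall 221 mm minus two 14 mm flanges gives a web of 221 − 2·14 = 193 mm.


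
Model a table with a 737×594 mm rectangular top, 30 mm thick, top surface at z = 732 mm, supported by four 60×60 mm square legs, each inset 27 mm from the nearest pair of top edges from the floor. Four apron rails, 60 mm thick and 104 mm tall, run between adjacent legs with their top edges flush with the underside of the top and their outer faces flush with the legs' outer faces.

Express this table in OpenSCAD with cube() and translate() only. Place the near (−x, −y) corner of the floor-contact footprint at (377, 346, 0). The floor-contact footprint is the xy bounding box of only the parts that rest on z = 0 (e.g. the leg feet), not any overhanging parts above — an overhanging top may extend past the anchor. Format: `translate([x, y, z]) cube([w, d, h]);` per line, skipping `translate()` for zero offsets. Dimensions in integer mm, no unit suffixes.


// leg_h = 732 - 30 = 702
// apron z = 702 - 104 = 598
translate([350, 319, 702]) cube([737, 594, 30]);
translate([377, 346, 0]) cube([60, 60, 702]);
translate([1000, 346, 0]) cube([60, 60, 702]);
translate([377, 826, 0]) cube([60, 60, 702]);
translate([1000, 826, 0]) cube([60, 60, 702]);
translate([437, 346, 598]) cube([563, 60, 104]);
translate([437, 826, 598]) cube([563, 60, 104]);
translate([377, 406, 598]) cube([60, 420, 104]);
translate([1000, 406, 598]) cube([60, 420, 104]);


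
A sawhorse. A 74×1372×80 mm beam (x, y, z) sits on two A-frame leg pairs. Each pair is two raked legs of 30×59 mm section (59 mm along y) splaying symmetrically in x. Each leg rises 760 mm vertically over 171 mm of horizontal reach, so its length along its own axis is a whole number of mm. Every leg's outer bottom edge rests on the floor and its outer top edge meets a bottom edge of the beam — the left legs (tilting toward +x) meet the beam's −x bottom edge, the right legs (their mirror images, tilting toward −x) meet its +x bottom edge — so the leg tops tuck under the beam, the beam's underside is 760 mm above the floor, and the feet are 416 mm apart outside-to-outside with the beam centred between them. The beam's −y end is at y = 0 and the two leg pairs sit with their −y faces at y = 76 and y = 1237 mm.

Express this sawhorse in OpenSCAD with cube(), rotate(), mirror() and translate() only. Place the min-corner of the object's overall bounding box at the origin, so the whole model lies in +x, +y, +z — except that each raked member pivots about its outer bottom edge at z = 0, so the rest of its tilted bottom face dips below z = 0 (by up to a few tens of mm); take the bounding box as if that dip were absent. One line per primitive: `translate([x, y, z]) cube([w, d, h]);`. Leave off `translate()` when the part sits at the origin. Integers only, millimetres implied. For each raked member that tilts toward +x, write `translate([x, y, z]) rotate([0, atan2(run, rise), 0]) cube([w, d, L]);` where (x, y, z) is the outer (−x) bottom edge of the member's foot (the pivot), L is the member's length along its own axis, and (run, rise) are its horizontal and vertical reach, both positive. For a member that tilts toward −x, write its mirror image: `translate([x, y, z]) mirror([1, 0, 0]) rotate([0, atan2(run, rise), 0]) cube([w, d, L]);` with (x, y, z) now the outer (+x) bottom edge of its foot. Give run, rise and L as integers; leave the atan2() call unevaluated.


translate([171, 0, 760]) cube([74, 1372, 80]);
translate([0, 76, 0]) rotate([0, atan2(171, 760), 0]) cube([30, 59, 779]);
translate([416, 76, 0]) mirror([1, 0, 0]) rotate([0, atan2(171, 760), 0]) cube([30, 59, 779]);
translate([0, 1237, 0]) rotate([0, atan2(171, 760), 0]) cube([30, 59, 779]);
translate([416, 1237, 0]) mirror([1, 0, 0]) rotate([0, atan2(171, 760), 0]) cube([30, 59, 779]);


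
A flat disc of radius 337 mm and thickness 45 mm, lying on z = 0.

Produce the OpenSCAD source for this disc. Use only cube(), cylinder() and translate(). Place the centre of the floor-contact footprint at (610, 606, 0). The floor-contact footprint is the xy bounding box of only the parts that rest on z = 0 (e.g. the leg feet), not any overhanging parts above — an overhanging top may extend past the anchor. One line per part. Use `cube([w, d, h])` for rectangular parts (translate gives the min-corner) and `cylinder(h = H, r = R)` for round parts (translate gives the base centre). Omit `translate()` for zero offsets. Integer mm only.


translate([610, 606, 0]) cylinder(h = 45, r = 337);


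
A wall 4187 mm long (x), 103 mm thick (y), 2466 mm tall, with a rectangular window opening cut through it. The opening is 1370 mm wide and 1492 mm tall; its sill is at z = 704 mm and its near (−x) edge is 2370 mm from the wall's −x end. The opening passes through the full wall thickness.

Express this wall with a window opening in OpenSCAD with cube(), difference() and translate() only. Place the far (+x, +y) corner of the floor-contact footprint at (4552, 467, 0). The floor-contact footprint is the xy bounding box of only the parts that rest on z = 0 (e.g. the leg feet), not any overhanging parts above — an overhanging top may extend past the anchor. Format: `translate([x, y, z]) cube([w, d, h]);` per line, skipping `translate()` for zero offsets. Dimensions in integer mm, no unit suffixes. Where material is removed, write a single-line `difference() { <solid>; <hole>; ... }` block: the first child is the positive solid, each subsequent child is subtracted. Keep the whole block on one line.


difference() { translate([365, 364, 0]) cube([4187, 103, 2466]); translate([2735, 364, 704]) cube([1370, 103, 1492]); }


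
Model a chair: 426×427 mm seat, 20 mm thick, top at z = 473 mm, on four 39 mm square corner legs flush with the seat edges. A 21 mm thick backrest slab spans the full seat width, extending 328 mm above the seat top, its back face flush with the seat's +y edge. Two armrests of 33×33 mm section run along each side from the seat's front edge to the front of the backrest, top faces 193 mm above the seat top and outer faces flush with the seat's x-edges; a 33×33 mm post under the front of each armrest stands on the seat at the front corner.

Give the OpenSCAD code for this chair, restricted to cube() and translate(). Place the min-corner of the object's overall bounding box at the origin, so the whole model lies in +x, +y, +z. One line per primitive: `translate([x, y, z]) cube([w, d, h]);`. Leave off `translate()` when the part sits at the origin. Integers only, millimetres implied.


translate([0, 0, 453]) cube([426, 427, 20]);
cube([39, 39, 453]);
translate([387, 0, 0]) cube([39, 39, 453]);
translate([0, 388, 0]) cube([39, 39, 453]);
translate([387, 388, 0]) cube([39, 39, 453]);
translate([0, 406, 473]) cube([426, 21, 328]);
translate([0, 0, 633]) cube([33, 406, 33]);
translate([393, 0, 633]) cube([33, 406, 33]);
translate([0, 0, 473]) cube([33, 33, 160]);
translate([393, 0, 473]) cube([33, 33, 160]);


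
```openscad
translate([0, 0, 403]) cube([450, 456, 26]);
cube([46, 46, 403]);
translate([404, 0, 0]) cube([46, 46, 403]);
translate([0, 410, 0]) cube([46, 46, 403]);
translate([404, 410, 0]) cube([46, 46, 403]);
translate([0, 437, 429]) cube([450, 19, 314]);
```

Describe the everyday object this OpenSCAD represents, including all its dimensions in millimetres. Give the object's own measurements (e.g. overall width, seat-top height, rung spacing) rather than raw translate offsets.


A chair. The seat is a 450×456×26 mm slab with its top at z = 429 mm, on four 46×46 mm corner legs (flush with the seat edges, standing on z = 0). A flat backrest 19 mm thick, 314 mm tall, spans the full seat width and rises from the seat top along its +y edge, rear face flush with the rear of the seat.


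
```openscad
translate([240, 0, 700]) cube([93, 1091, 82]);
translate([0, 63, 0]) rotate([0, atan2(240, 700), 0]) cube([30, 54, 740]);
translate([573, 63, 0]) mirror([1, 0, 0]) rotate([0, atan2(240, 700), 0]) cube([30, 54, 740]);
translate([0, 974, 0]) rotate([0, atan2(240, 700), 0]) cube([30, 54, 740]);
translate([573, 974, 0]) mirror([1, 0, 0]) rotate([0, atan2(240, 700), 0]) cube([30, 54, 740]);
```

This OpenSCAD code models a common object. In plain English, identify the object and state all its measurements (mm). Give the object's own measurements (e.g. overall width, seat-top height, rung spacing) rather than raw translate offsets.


A sawhorse. A 93×1091×82 mm beam (x, y, z) sits on two A-frame leg pairs. Each pair is two raked legs of 30×54 mm section (54 mm along y) splaying symmetrically in x. Each leg rises 700 mm vertically over 240 mm of horizontal reach and is 740 mm long along its own axis. Every leg's outer bottom edge rests on the floor and its outer top edge meets a bottom edge of the beam — the left legs (tilting toward +x) meet the beam's −x bottom edge, the right legs (their mirror images, tilting toward −x) meet its +x bottom edge — so the leg tops tuck under the beam, the beam's underside is 700 mm above the floor, and the feet are 573 mm apart outside-to-outside with the beam centred between them. The two leg pairs are set in 63 mm from either end of the beam.


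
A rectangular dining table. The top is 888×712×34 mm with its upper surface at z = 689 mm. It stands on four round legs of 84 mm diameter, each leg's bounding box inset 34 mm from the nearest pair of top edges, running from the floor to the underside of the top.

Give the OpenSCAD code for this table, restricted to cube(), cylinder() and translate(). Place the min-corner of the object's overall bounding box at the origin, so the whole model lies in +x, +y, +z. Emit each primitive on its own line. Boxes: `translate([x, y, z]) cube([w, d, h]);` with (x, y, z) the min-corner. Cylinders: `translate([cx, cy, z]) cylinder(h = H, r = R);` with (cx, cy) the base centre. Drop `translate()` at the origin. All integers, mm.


translate([0, 0, 655]) cube([888, 712, 34]);
translate([76, 76, 0]) cylinder(h = 655, r = 42);
translate([812, 76, 0]) cylinder(h = 655, r = 42);
translate([76, 636, 0]) cylinder(h = 655, r = 42);
translate([812, 636, 0]) cylinder(h = 655, r = 42);


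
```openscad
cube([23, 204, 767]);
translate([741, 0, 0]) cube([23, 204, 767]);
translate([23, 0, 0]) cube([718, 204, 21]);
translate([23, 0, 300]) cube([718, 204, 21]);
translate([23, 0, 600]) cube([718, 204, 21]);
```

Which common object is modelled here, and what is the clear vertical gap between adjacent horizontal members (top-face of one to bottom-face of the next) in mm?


A bookshelf. The clear shelf gap is 279 mm.

Two tall side panels with 3 horizontal boards between them — a bookshelf. The first two shelf undersides are at z = 0 and z = 300; with shelf thickness 21, the clear gap is 300 − 0 − 21 = 279 mm.


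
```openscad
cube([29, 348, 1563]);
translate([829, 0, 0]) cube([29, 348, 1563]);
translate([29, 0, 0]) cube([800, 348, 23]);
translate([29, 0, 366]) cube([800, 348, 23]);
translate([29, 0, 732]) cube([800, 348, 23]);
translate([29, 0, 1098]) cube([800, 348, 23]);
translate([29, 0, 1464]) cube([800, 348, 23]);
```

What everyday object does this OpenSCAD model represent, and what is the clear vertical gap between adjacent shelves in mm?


A bookshelf. The clear shelf gap is 343 mm.

Two tall side panels with 5 horizontal boards between them — a bookshelf. The first two shelf undersides are at z = 0 and z = 366; with shelf thickness 23, the clear gap is 366 − 0 − 23 = 343 mm.


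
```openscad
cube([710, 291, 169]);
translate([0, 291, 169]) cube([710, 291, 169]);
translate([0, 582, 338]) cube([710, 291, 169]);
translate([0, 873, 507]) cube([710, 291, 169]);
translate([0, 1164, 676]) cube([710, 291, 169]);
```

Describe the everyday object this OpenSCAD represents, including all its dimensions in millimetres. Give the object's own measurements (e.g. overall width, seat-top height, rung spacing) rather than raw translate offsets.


A straight staircase of 5 solid steps. Each step is 710 mm wide (x), 291 mm deep (y, the going) and 169 mm tall (the rise). The first step rests on the floor; each subsequent step sits one going further in +y and one rise higher in +z, directly behind and above the previous step with no overlap.


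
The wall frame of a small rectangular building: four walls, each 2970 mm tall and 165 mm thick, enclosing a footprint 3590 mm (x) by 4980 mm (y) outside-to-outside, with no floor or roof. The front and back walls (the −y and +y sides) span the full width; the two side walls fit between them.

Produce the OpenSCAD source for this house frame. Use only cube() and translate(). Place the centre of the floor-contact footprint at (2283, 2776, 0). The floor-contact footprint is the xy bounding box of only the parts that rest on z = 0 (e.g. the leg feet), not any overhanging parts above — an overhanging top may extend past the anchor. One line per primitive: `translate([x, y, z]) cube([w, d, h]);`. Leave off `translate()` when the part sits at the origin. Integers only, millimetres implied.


translate([488, 286, 0]) cube([3590, 165, 2970]);
translate([488, 5101, 0]) cube([3590, 165, 2970]);
translate([488, 451, 0]) cube([165, 4650, 2970]);
translate([3913, 451, 0]) cube([165, 4650, 2970]);


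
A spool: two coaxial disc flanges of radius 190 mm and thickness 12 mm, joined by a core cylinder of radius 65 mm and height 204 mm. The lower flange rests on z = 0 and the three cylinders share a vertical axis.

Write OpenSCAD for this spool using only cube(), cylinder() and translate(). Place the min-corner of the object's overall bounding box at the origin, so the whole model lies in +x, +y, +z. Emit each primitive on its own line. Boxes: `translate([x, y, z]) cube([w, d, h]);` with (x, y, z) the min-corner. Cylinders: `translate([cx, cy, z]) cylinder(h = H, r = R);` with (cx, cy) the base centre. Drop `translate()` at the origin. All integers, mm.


translate([190, 190, 0]) cylinder(h = 12, r = 190);
translate([190, 190, 12]) cylinder(h = 204, r = 65);
translate([190, 190, 216]) cylinder(h = 12, r = 190);


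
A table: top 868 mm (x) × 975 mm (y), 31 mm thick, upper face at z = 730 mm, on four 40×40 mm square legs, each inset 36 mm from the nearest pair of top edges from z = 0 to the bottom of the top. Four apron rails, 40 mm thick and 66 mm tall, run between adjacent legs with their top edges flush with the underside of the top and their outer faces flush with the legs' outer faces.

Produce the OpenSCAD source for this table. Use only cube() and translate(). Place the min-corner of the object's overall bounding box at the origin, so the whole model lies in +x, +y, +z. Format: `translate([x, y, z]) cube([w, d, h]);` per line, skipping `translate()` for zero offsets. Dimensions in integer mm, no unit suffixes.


translate([0, 0, 699]) cube([868, 975, 31]);
translate([36, 36, 0]) cube([40, 40, 699]);
translate([792, 36, 0]) cube([40, 40, 699]);
translate([36, 899, 0]) cube([40, 40, 699]);
translate([792, 899, 0]) cube([40, 40, 699]);
translate([76, 36, 633]) cube([716, 40, 66]);
translate([76, 899, 633]) cube([716, 40, 66]);
translate([36, 76, 633]) cube([40, 823, 66]);
translate([792, 76, 633]) cube([40, 823, 66]);


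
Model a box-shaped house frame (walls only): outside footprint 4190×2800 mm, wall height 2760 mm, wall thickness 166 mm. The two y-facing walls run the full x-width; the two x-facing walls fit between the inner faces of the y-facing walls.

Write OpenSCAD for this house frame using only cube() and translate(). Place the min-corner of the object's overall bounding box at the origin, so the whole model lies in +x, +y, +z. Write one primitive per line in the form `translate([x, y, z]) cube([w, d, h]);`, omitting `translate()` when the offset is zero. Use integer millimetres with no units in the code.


cube([4190, 166, 2760]);
translate([0, 2634, 0]) cube([4190, 166, 2760]);
translate([0, 166, 0]) cube([166, 2468, 2760]);
translate([4024, 166, 0]) cube([166, 2468, 2760]);


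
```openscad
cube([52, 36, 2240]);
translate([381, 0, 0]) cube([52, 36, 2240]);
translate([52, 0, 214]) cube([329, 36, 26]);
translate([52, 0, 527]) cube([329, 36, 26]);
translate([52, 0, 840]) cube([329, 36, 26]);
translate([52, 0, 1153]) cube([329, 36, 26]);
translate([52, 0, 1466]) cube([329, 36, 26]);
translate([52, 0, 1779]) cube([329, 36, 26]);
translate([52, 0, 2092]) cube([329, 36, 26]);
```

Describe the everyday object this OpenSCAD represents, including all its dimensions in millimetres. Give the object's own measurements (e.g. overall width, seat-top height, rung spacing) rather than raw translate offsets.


A straight ladder. Two 52×36 mm vertical rails, 2240 mm tall, stand 433 mm apart (outside-to-outside) with their front faces coplanar on the −y side. 7 rungs, each 36 mm deep and 26 mm tall, span between the inner faces of the rails, front faces flush with the rails. The lowest rung's underside is at z = 214 mm and rungs are spaced 313 mm apart (underside to underside).


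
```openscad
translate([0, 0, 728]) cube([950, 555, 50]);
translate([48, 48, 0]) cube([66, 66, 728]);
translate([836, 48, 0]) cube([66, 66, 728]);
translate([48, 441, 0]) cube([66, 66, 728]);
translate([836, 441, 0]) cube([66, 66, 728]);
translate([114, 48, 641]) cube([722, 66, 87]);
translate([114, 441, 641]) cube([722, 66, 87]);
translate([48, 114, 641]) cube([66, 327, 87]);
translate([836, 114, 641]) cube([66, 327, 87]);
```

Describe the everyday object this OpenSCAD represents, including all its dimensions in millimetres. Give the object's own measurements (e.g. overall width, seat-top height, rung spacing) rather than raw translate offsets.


A table: top 950 mm (x) × 555 mm (y), 50 mm thick, upper face at z = 778 mm, on four 66×66 mm square legs, each inset 48 mm from the nearest pair of top edges from z = 0 to the bottom of the top. Four apron rails, 66 mm thick and 87 mm tall, run between adjacent legs with their top edges flush with the underside of the top and their outer faces flush with the legs' outer faces.


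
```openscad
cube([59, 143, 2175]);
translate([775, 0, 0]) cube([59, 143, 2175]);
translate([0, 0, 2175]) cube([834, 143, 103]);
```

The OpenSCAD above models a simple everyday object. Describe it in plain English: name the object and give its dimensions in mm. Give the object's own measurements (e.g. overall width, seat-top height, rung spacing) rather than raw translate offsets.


A door frame. The clear opening is 716 mm wide and 2175 mm high. Two 59 mm wide jambs, 143 mm deep, stand either side of the opening from the floor to the top of the opening. A 103 mm thick head sits across the top of both jambs, spanning the full outside width of the frame.


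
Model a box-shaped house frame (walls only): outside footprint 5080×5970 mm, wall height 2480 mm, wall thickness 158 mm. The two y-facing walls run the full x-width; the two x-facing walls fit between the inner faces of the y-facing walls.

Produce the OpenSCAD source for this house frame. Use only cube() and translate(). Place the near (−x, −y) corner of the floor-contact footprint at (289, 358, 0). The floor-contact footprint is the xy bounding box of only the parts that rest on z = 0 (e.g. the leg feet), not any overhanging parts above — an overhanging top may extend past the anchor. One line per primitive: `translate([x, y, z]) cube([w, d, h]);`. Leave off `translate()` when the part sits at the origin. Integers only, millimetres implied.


translate([289, 358, 0]) cube([5080, 158, 2480]);
translate([289, 6170, 0]) cube([5080, 158, 2480]);
translate([289, 516, 0]) cube([158, 5654, 2480]);
translate([5211, 516, 0]) cube([158, 5654, 2480]);


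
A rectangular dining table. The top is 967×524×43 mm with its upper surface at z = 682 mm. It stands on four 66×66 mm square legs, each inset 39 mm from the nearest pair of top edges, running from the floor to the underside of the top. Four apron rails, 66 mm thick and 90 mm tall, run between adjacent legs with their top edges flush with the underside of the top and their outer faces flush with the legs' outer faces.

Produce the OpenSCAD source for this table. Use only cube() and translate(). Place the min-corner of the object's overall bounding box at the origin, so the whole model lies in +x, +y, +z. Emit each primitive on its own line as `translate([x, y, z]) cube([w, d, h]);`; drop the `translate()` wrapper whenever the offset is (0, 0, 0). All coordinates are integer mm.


// leg_h = 682 - 43 = 639
// apron z = 639 - 90 = 549
translate([0, 0, 639]) cube([967, 524, 43]);
translate([39, 39, 0]) cube([66, 66, 639]);
translate([862, 39, 0]) cube([66, 66, 639]);
translate([39, 419, 0]) cube([66, 66, 639]);
translate([862, 419, 0]) cube([66, 66, 639]);
translate([105, 39, 549]) cube([757, 66, 90]);
translate([105, 419, 549]) cube([757, 66, 90]);
translate([39, 105, 549]) cube([66, 314, 90]);
translate([862, 105, 549]) cube([66, 314, 90]);


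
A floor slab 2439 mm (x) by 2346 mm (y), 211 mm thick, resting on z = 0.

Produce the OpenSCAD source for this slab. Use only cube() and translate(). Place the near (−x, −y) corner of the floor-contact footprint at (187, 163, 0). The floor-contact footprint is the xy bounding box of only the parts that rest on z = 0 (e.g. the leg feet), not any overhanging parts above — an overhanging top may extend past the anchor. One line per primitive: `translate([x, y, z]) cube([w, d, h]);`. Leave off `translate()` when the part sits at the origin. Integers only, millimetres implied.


translate([187, 163, 0]) cube([2439, 2346, 211]);


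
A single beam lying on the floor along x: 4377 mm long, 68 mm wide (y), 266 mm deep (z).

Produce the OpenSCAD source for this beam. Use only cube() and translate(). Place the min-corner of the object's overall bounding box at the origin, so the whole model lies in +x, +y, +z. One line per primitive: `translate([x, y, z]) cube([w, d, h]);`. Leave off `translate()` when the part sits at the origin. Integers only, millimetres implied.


cube([4377, 68, 266]);


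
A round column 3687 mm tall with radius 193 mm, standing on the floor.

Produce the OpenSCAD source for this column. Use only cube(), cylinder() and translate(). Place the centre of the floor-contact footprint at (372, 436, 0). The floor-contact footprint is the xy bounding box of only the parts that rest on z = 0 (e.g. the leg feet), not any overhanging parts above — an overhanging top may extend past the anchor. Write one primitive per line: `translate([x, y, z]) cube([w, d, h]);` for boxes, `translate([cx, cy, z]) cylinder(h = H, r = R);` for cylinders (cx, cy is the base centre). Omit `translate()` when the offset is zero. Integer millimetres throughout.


translate([372, 436, 0]) cylinder(h = 3687, r = 193);


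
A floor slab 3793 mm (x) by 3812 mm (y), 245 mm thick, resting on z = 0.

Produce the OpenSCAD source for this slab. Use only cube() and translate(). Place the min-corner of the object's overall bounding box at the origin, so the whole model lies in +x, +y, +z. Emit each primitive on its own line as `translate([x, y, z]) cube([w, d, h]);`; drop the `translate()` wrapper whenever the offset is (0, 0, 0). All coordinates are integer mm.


cube([3793, 3812, 245]);
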